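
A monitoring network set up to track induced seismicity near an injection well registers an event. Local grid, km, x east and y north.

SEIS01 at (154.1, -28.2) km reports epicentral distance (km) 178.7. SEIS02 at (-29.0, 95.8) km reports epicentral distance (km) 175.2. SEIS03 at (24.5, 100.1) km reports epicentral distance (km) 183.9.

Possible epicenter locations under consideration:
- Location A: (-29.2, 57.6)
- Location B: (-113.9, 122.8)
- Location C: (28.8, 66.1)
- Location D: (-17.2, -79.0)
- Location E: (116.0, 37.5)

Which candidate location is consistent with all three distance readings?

Location D

For each candidate, compare |candidate − station| to the reported distance:
Location A: residuals SEIS01 23.7, SEIS02 137.0, SEIS03 115.4 → max 137.0 km
Location B: residuals SEIS01 128.9, SEIS02 86.1, SEIS03 43.7 → max 128.9 km
Location C: residuals SEIS01 21.9, SEIS02 110.2, SEIS03 149.6 → max 149.6 km
Location D: residuals SEIS01 0.0, SEIS02 0.0, SEIS03 0.0 → max 0.0 km
Location E: residuals SEIS01 102.8, SEIS02 18.9, SEIS03 73.0 → max 102.8 km
Only Location D has all residuals ≈ 0.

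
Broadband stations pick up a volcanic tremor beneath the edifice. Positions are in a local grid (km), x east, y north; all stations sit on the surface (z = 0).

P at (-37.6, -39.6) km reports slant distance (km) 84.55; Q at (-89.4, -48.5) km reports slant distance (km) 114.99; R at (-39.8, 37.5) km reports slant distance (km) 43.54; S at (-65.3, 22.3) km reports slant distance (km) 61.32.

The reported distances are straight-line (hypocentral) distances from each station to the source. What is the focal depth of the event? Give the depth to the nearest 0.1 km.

Each station gives a sphere (x−x_i)² + (y−y_i)² + z² = d_i² (stations at z=0).
Subtracting the P sphere from Q and R: z² cancels, leaving linear equations in x and y:
-103.6 x − 17.8 y = 1288.69
-4.4 x + 154.2 y = 5261.34
Solving: x ≈ -18.212, y ≈ 33.601 km (keep extra digits for the depth step; rounded: -18.2, 33.6).
Then from the P sphere: z² = 84.55² − (x + 37.6)² − (y + 39.6)² with x = -18.212, y = 33.601, so z ≈ 37.609 ≈ 37.6 km.

depth ≈ 37.6 km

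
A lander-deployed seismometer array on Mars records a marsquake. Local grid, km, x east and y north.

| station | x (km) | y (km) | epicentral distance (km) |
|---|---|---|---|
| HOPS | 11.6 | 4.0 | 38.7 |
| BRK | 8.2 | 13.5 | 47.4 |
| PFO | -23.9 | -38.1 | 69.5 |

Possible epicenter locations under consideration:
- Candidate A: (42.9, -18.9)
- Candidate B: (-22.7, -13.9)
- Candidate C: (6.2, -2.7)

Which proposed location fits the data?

For each candidate, compare |candidate − station| to the reported distance:
Candidate A: residuals HOPS 0.1, BRK 0.1, PFO 0.0 → max 0.1 km
Candidate B: residuals HOPS 0.0, BRK 6.1, PFO 45.3 → max 45.3 km
Candidate C: residuals HOPS 30.1, BRK 31.1, PFO 23.0 → max 31.1 km
Only Candidate A has all residuals ≈ 0.

Candidate A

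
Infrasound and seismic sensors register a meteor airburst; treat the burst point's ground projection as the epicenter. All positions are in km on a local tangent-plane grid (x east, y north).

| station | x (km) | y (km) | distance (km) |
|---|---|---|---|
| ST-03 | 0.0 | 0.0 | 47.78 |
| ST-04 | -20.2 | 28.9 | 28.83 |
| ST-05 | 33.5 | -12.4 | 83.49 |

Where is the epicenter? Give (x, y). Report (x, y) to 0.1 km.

x ≈ -45.4 km, y ≈ 14.9 km

Circle about each station: x² + y² = 47.78²; (x + 20.2)² + (y − 28.9)² = 28.83²; (x − 33.5)² + (y + 12.4)² = 83.49².
Subtracting pairs of circle equations eliminates x²+y² and gives linear equations (the radical axes):
-40.4 x + 57.8 y = 2695.01
67.0 x − 24.8 y = -3411.64
Solving the 2×2 system: x ≈ -45.4, y ≈ 14.9 km.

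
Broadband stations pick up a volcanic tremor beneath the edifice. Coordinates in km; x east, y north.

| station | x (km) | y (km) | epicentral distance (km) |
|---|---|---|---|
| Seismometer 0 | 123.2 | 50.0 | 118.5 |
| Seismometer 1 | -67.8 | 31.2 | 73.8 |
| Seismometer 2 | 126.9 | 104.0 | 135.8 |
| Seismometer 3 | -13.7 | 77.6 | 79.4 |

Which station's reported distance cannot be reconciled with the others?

Seismometer 3

Solve using three stations at a time. Using Seismometer 0, Seismometer 1, Seismometer 2 (subtract circle equations pairwise → linear system) gives (x, y) ≈ (4.8, 44.5).
Distances from that point to each station vs reported:
  Seismometer 0: calculated 118.5 vs reported 118.5 → residual 0.0 km
  Seismometer 1: calculated 73.8 vs reported 73.8 → residual 0.0 km
  Seismometer 2: calculated 135.8 vs reported 135.8 → residual 0.0 km
  Seismometer 3: calculated 37.9 vs reported 79.4 → residual 41.5 km
Seismometer 0, Seismometer 1, Seismometer 2 are mutually consistent (residuals ≈ 0); Seismometer 3 is off by 41.5 km.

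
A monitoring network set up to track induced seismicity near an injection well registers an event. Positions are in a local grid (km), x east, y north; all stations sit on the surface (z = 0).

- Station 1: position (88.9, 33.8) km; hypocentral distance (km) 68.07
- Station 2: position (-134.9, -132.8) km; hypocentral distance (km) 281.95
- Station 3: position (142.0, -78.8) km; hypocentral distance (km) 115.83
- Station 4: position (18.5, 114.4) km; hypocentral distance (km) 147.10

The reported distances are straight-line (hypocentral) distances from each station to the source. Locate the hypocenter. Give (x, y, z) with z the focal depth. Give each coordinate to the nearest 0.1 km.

Each station gives a sphere (x−x_i)² + (y−y_i)² + z² = d_i² (stations at z=0).
Subtracting the Station 1 sphere from Station 2 and Station 3: z² cancels, leaving linear equations in x and y:
-447.6 x − 333.2 y = -48074.08
106.2 x − 225.2 y = 8544.73
Solving: x ≈ 100.403, y ≈ 9.405 km (keep extra digits for the depth step; rounded: 100.4, 9.4).
Then from the Station 1 sphere: z² = 68.07² − (x − 88.9)² − (y − 33.8)² with x = 100.403, y = 9.405, so z ≈ 62.499 ≈ 62.5 km.

x ≈ 100.4 km, y ≈ 9.4 km, depth ≈ 62.5 km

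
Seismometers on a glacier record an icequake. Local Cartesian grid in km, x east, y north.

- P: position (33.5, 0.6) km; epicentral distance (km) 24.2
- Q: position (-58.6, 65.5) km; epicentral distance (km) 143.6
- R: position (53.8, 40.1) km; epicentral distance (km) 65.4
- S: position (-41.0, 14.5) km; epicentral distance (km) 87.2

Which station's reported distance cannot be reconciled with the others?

Solve using three stations at a time. Using P, R, S (subtract circle equations pairwise → linear system) gives (x, y) ≈ (37.6, -23.3).
Distances from that point to each station vs reported:
  P: calculated 24.2 vs reported 24.2 → residual 0.0 km
  Q: calculated 130.9 vs reported 143.6 → residual 12.7 km
  R: calculated 65.4 vs reported 65.4 → residual 0.0 km
  S: calculated 87.2 vs reported 87.2 → residual 0.0 km
P, R, S are mutually consistent (residuals ≈ 0); Q is off by 12.7 km.

Q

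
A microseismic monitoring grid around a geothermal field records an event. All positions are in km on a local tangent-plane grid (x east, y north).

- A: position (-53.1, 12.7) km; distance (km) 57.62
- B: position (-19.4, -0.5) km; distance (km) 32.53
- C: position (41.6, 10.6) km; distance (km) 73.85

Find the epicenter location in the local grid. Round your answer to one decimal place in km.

x ≈ -18.0 km, y ≈ -33.0 km

Circle about each station: (x + 53.1)² + (y − 12.7)² = 57.62²; (x + 19.4)² + (y + 0.5)² = 32.53²; (x − 41.6)² + (y − 10.6)² = 73.85².
Subtracting the A equation from the B and C equations removes the quadratic terms:
67.4 x − 26.4 y = -342.43
189.4 x − 4.2 y = -3271.74
Solving the 2×2 system: x ≈ -18.0, y ≈ -33.0 km.
Check against A (with the unrounded x, y): √((x + 53.1)²+(y − 12.7)²) = 57.62 ≈ 57.62 km. ✓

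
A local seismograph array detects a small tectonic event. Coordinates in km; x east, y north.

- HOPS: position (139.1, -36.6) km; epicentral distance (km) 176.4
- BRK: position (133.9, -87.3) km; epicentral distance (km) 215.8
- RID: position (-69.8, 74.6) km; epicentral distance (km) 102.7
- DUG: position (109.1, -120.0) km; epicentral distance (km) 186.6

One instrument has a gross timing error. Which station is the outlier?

DUG

Solve using three stations at a time. Using HOPS, BRK, RID (subtract circle equations pairwise → linear system) gives (x, y) ≈ (29.3, 101.4).
Distances from that point to each station vs reported:
  HOPS: calculated 176.4 vs reported 176.4 → residual 0.0 km
  BRK: calculated 215.8 vs reported 215.8 → residual 0.0 km
  RID: calculated 102.7 vs reported 102.7 → residual 0.0 km
  DUG: calculated 235.4 vs reported 186.6 → residual 48.8 km
HOPS, BRK, RID are mutually consistent (residuals ≈ 0); DUG is off by 48.8 km.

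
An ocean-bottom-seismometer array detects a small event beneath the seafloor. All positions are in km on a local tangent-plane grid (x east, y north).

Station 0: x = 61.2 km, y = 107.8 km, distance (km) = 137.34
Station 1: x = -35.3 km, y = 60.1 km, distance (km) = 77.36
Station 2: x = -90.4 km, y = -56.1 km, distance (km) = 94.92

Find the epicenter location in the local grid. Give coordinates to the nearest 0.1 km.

Circle about each station: (x − 61.2)² + (y − 107.8)² = 137.34²; (x + 35.3)² + (y − 60.1)² = 77.36²; (x + 90.4)² + (y + 56.1)² = 94.92².
Subtracting the Station 0 equation from the Station 1 and Station 2 equations removes the quadratic terms:
-193.0 x − 95.4 y = 2369.53
-303.2 x − 327.8 y = 5805.56
Solving the 2×2 system: x ≈ -6.5, y ≈ -11.7 km.
Check against Station 0 (with the unrounded x, y): √((x − 61.2)²+(y − 107.8)²) = 137.35 ≈ 137.34 km. ✓

-6.5 km east, -11.7 km north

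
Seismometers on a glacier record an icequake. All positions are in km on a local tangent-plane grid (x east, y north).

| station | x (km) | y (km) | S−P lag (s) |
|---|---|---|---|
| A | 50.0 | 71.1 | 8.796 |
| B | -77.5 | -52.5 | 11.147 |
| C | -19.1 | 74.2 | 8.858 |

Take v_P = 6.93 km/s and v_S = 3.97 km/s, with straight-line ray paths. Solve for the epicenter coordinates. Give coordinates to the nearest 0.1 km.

x ≈ 12.8 km, y ≈ -1.7 km

Distance from S−P lag: d = Δt · v_P v_S / (v_P − v_S) = Δt · (6.93·3.97)/(6.93−3.97) ≈ 9.2946·Δt.
So d_A = 81.76, d_B = 103.61, d_C = 82.33 km.
Circle about each station: (x − 50.0)² + (y − 71.1)² = 81.76²; (x + 77.5)² + (y + 52.5)² = 103.61²; (x + 19.1)² + (y − 74.2)² = 82.33².
Subtracting pairs of circle equations eliminates x²+y² and gives linear equations (the radical axes):
-255.0 x − 247.2 y = -2843.04
-138.2 x + 6.2 y = -1778.29
Solving the 2×2 system: x ≈ 12.8, y ≈ -1.7 km.
Check against A (with the unrounded x, y): √((x − 50.0)²+(y − 71.1)²) = 81.75 ≈ 81.76 km. ✓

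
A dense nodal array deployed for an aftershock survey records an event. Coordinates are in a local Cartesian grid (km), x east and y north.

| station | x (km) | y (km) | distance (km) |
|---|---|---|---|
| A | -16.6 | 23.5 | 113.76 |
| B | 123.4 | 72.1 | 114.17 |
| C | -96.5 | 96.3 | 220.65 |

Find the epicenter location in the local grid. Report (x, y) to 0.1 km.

Circle about each station: (x + 16.6)² + (y − 23.5)² = 113.76²; (x − 123.4)² + (y − 72.1)² = 114.17²; (x + 96.5)² + (y − 96.3)² = 220.65².
Subtracting pairs of circle equations eliminates x²+y² and gives linear equations (the radical axes):
280.0 x + 97.2 y = 19504.71
-159.8 x + 145.6 y = -17986.95
Solving the 2×2 system: x ≈ 81.5, y ≈ -34.1 km.

81.5 km east, -34.1 km north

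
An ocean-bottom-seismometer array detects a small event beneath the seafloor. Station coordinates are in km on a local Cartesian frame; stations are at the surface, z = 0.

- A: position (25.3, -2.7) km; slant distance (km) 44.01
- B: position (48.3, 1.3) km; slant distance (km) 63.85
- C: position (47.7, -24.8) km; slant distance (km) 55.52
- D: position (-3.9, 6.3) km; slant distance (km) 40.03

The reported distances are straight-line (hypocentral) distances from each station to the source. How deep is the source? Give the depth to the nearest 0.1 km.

z ≈ 17.7 km

Each station gives a sphere (x−x_i)² + (y−y_i)² + z² = d_i² (stations at z=0).
Subtracting the A sphere from B and C: z² cancels, leaving linear equations in x and y:
46.0 x + 8.0 y = -452.74
44.8 x − 44.2 y = 1097.36
Solving: x ≈ -4.697, y ≈ -29.587 km (keep extra digits for the depth step; rounded: -4.7, -29.6).
Then from the A sphere: z² = 44.01² − (x − 25.3)² − (y + 2.7)² with x = -4.697, y = -29.587, so z ≈ 17.724 ≈ 17.7 km.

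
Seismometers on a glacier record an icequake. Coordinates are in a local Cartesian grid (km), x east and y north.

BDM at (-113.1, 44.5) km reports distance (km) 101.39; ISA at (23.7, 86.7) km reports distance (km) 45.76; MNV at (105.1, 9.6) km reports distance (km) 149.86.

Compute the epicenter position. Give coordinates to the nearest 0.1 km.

Circle about each station: (x + 113.1)² + (y − 44.5)² = 101.39²; (x − 23.7)² + (y − 86.7)² = 45.76²; (x − 105.1)² + (y − 9.6)² = 149.86².
Subtracting the BDM equation from the ISA and MNV equations removes the quadratic terms:
273.6 x + 84.4 y = 1492.67
436.4 x − 69.8 y = -15811.78
Solving the 2×2 system: x ≈ -22.0, y ≈ 89.0 km.

-22.0 km east, 89.0 km north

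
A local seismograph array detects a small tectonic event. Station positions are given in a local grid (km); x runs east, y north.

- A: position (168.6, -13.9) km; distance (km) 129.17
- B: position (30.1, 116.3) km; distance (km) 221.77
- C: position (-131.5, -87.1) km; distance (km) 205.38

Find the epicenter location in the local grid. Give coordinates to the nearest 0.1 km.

(73.4, -101.2)

Circle about each station: (x − 168.6)² + (y + 13.9)² = 129.17²; (x − 30.1)² + (y − 116.3)² = 221.77²; (x + 131.5)² + (y + 87.1)² = 205.38².
Subtracting pairs of circle equations eliminates x²+y² and gives linear equations (the radical axes):
-277.0 x + 260.4 y = -46684.51
-600.2 x − 146.4 y = -29236.57
Solving the 2×2 system: x ≈ 73.4, y ≈ -101.2 km.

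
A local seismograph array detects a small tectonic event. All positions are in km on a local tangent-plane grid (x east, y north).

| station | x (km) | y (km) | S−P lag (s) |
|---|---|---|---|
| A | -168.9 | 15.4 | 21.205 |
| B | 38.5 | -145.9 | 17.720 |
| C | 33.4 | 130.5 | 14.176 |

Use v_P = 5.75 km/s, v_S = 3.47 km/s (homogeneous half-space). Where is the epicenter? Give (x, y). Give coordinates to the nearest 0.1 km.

Distance from S−P lag: d = Δt · v_P v_S / (v_P − v_S) = Δt · (5.75·3.47)/(5.75−3.47) ≈ 8.7511·Δt.
So d_A = 185.57, d_B = 155.07, d_C = 124.06 km.
Circle about each station: (x + 168.9)² + (y − 15.4)² = 185.57²; (x − 38.5)² + (y + 145.9)² = 155.07²; (x − 33.4)² + (y − 130.5)² = 124.06².
Subtracting the A equation from the B and C equations removes the quadratic terms:
414.8 x − 322.6 y = 4394.21
404.6 x + 230.2 y = 8426.78
Solving the 2×2 system: x ≈ 16.5, y ≈ 7.6 km.
Check against A (with the unrounded x, y): √((x + 168.9)²+(y − 15.4)²) = 185.57 ≈ 185.57 km. ✓

(16.5, 7.6)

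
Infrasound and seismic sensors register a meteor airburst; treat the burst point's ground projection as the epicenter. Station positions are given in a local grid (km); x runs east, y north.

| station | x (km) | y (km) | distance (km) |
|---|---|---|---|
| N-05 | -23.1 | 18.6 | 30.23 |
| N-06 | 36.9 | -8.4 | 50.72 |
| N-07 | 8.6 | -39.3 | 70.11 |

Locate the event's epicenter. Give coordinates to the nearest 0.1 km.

4.6 km east, 30.7 km north

Circle about each station: (x + 23.1)² + (y − 18.6)² = 30.23²; (x − 36.9)² + (y + 8.4)² = 50.72²; (x − 8.6)² + (y + 39.3)² = 70.11².
Subtracting the N-05 equation from the N-06 and N-07 equations removes the quadratic terms:
120.0 x − 54.0 y = -1106.07
63.4 x − 115.8 y = -3262.68
Solving the 2×2 system: x ≈ 4.6, y ≈ 30.7 km.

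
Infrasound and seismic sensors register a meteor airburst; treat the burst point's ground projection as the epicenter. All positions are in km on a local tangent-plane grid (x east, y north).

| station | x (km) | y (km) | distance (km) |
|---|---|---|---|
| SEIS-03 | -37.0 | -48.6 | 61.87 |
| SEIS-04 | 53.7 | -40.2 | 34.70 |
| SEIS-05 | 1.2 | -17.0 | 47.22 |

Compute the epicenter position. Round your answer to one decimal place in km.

Circle about each station: (x + 37.0)² + (y + 48.6)² = 61.87²; (x − 53.7)² + (y + 40.2)² = 34.70²; (x − 1.2)² + (y + 17.0)² = 47.22².
Subtracting pairs of circle equations eliminates x²+y² and gives linear equations (the radical axes):
181.4 x + 16.8 y = 3392.58
76.4 x + 63.2 y = -1842.35
Solving the 2×2 system: x ≈ 24.1, y ≈ -58.3 km.

x ≈ 24.1 km, y ≈ -58.3 km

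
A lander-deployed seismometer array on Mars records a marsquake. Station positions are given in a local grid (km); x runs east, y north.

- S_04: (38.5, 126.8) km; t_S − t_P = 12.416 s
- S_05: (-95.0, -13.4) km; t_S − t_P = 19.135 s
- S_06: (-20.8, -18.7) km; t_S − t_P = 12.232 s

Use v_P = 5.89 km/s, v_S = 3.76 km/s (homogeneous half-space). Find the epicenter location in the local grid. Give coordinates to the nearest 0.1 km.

Distance from S−P lag: d = Δt · v_P v_S / (v_P − v_S) = Δt · (5.89·3.76)/(5.89−3.76) ≈ 10.3974·Δt.
So d_S_04 = 129.09, d_S_05 = 198.95, d_S_06 = 127.18 km.
Circle about each station: (x − 38.5)² + (y − 126.8)² = 129.09²; (x + 95.0)² + (y + 13.4)² = 198.95²; (x + 20.8)² + (y + 18.7)² = 127.18².
Subtracting pairs of circle equations eliminates x²+y² and gives linear equations (the radical axes):
-267.0 x − 280.4 y = -31272.80
-118.6 x − 291.0 y = -16288.68
Solving the 2×2 system: x ≈ 102.0, y ≈ 14.4 km.

(102.0, 14.4)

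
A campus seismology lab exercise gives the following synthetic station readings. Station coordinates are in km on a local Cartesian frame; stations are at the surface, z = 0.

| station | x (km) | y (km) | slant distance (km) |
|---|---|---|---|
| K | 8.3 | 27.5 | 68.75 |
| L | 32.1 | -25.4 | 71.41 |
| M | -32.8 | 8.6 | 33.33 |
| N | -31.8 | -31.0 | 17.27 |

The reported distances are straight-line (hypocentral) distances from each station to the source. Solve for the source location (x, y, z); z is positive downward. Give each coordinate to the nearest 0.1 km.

Each station gives a sphere (x−x_i)² + (y−y_i)² + z² = d_i² (stations at z=0).
Subtracting the K sphere from L and M: z² cancels, leaving linear equations in x and y:
47.6 x − 105.8 y = 477.60
-82.2 x − 37.8 y = 3940.33
Solving: x ≈ -37.999, y ≈ -21.610 km (keep extra digits for the depth step; rounded: -38.0, -21.6).
Then from the K sphere: z² = 68.75² − (x − 8.3)² − (y − 27.5)² with x = -37.999, y = -21.610, so z ≈ 13.083 ≈ 13.1 km.

x ≈ -38.0 km, y ≈ -21.6 km, depth ≈ 13.1 km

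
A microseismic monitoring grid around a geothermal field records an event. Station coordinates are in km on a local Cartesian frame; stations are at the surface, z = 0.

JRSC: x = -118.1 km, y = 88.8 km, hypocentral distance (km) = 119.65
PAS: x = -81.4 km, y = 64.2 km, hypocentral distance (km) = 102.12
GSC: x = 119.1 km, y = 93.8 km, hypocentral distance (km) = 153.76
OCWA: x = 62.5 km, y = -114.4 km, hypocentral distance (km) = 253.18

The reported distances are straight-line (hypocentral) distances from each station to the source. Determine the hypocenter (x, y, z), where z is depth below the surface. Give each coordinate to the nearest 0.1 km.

x ≈ -19.7 km, y ≈ 116.9 km, depth ≈ 62.0 km

Each station gives a sphere (x−x_i)² + (y−y_i)² + z² = d_i² (stations at z=0).
Subtracting the JRSC sphere from PAS and GSC: z² cancels, leaving linear equations in x and y:
73.4 x − 49.2 y = -7197.82
474.4 x + 10.0 y = -8175.82
Solving: x ≈ -19.698, y ≈ 116.910 km (keep extra digits for the depth step; rounded: -19.7, 116.9).
Then from the JRSC sphere: z² = 119.65² − (x + 118.1)² − (y − 88.8)² with x = -19.698, y = 116.910, so z ≈ 61.992 ≈ 62.0 km.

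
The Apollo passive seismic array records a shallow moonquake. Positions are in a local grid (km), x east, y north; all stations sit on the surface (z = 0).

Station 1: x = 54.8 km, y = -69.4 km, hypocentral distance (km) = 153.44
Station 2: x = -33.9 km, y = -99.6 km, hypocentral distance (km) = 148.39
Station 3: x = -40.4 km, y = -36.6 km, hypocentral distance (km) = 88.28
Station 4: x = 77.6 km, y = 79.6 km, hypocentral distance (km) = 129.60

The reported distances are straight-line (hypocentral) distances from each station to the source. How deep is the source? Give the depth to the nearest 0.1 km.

z ≈ 35.3 km

Each station gives a sphere (x−x_i)² + (y−y_i)² + z² = d_i² (stations at z=0).
Subtracting the Station 1 sphere from Station 2 and Station 3: z² cancels, leaving linear equations in x and y:
-177.4 x − 60.4 y = 4774.21
-190.4 x + 65.6 y = 10902.80
Solving: x ≈ -41.997, y ≈ 44.306 km (keep extra digits for the depth step; rounded: -42.0, 44.3).
Then from the Station 1 sphere: z² = 153.44² − (x − 54.8)² − (y + 69.4)² with x = -41.997, y = 44.306, so z ≈ 35.286 ≈ 35.3 km.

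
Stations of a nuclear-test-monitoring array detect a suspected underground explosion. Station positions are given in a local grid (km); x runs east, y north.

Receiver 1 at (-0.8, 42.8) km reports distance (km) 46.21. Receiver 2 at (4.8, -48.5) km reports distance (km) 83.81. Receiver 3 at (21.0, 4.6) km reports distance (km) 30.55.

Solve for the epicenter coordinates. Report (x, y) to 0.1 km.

42.4 km east, 26.4 km north

Circle about each station: (x + 0.8)² + (y − 42.8)² = 46.21²; (x − 4.8)² + (y + 48.5)² = 83.81²; (x − 21.0)² + (y − 4.6)² = 30.55².
Subtracting pairs of circle equations eliminates x²+y² and gives linear equations (the radical axes):
11.2 x − 182.6 y = -4345.94
43.6 x − 76.4 y = -168.26
Solving the 2×2 system: x ≈ 42.4, y ≈ 26.4 km.
Check against Receiver 1 (with the unrounded x, y): √((x + 0.8)²+(y − 42.8)²) = 46.21 ≈ 46.21 km. ✓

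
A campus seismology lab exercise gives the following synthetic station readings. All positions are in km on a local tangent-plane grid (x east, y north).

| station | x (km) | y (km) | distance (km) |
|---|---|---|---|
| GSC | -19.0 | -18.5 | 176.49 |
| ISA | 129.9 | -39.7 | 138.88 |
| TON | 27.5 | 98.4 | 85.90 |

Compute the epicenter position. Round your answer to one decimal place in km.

Circle about each station: (x + 19.0)² + (y + 18.5)² = 176.49²; (x − 129.9)² + (y + 39.7)² = 138.88²; (x − 27.5)² + (y − 98.4)² = 85.90².
Subtracting the GSC equation from the ISA and TON equations removes the quadratic terms:
297.8 x − 42.4 y = 29607.92
93.0 x + 233.8 y = 33505.47
Solving the 2×2 system: x ≈ 113.4, y ≈ 98.2 km.

(113.4, 98.2)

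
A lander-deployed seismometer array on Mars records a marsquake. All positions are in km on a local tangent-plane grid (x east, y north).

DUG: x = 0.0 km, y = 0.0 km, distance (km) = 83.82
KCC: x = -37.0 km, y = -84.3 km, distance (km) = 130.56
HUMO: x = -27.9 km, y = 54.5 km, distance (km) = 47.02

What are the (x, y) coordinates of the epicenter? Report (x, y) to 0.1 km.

Circle about each station: x² + y² = 83.82²; (x + 37.0)² + (y + 84.3)² = 130.56²; (x + 27.9)² + (y − 54.5)² = 47.02².
Subtracting the DUG equation from the KCC and HUMO equations removes the quadratic terms:
-74.0 x − 168.6 y = -1544.63
-55.8 x + 109.0 y = 8563.57
Solving the 2×2 system: x ≈ -73.0, y ≈ 41.2 km.

-73.0 km east, 41.2 km north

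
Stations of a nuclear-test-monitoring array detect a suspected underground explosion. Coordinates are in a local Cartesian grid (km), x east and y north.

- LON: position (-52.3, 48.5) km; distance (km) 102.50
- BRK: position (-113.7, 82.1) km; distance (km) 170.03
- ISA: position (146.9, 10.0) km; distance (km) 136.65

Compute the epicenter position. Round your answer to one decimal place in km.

x ≈ 15.7 km, y ≈ -28.2 km

Circle about each station: (x + 52.3)² + (y − 48.5)² = 102.50²; (x + 113.7)² + (y − 82.1)² = 170.03²; (x − 146.9)² + (y − 10.0)² = 136.65².
Subtracting pairs of circle equations eliminates x²+y² and gives linear equations (the radical axes):
-122.8 x + 67.2 y = -3823.39
398.4 x − 77.0 y = 8425.10
Solving the 2×2 system: x ≈ 15.7, y ≈ -28.2 km.
Check against LON (with the unrounded x, y): √((x + 52.3)²+(y − 48.5)²) = 102.51 ≈ 102.50 km. ✓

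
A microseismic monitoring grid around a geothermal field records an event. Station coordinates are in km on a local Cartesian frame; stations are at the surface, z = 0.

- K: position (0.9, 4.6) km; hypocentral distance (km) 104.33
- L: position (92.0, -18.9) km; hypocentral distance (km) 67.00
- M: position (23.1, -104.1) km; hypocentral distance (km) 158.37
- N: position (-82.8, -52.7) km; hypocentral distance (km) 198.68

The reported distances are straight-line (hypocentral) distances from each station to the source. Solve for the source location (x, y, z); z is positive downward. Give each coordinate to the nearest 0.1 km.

x ≈ 91.6 km, y ≈ 31.8 km, depth ≈ 43.8 km

Each station gives a sphere (x−x_i)² + (y−y_i)² + z² = d_i² (stations at z=0).
Subtracting the K sphere from L and M: z² cancels, leaving linear equations in x and y:
182.2 x − 47.0 y = 15194.99
44.4 x − 217.4 y = -2847.86
Solving: x ≈ 91.602, y ≈ 31.808 km (keep extra digits for the depth step; rounded: 91.6, 31.8).
Then from the K sphere: z² = 104.33² − (x − 0.9)² − (y − 4.6)² with x = 91.602, y = 31.808, so z ≈ 43.791 ≈ 43.8 km.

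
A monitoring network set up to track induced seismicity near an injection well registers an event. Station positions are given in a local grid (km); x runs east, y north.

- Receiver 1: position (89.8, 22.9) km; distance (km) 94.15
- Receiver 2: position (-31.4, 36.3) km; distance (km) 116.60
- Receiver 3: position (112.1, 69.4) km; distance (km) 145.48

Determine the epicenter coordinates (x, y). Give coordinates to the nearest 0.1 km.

Circle about each station: (x − 89.8)² + (y − 22.9)² = 94.15²; (x + 31.4)² + (y − 36.3)² = 116.60²; (x − 112.1)² + (y − 69.4)² = 145.48².
Subtracting the Receiver 1 equation from the Receiver 2 and Receiver 3 equations removes the quadratic terms:
-242.4 x + 26.8 y = -11016.14
44.6 x + 93.0 y = -3505.89
Solving the 2×2 system: x ≈ 39.2, y ≈ -56.5 km.
Check against Receiver 1 (with the unrounded x, y): √((x − 89.8)²+(y − 22.9)²) = 94.15 ≈ 94.15 km. ✓

x ≈ 39.2 km, y ≈ -56.5 km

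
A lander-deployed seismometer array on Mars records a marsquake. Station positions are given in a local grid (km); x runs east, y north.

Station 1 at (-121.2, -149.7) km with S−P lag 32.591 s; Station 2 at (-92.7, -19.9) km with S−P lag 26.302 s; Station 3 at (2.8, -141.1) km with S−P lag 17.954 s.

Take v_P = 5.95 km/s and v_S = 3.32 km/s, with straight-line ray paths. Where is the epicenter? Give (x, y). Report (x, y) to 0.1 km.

(102.5, -50.3)

Distance from S−P lag: d = Δt · v_P v_S / (v_P − v_S) = Δt · (5.95·3.32)/(5.95−3.32) ≈ 7.5110·Δt.
So d_Station 1 = 244.79, d_Station 2 = 197.56, d_Station 3 = 134.85 km.
Circle about each station: (x + 121.2)² + (y + 149.7)² = 244.79²; (x + 92.7)² + (y + 19.9)² = 197.56²; (x − 2.8)² + (y + 141.1)² = 134.85².
Subtracting pairs of circle equations eliminates x²+y² and gives linear equations (the radical axes):
57.0 x + 259.6 y = -7218.04
248.0 x + 17.2 y = 24555.14
Solving the 2×2 system: x ≈ 102.5, y ≈ -50.3 km.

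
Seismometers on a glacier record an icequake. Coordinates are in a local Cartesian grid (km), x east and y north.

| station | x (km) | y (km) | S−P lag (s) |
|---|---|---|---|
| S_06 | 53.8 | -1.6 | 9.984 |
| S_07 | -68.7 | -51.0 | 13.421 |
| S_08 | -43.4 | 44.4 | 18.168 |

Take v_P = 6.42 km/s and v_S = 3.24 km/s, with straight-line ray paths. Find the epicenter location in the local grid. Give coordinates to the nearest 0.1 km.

Distance from S−P lag: d = Δt · v_P v_S / (v_P − v_S) = Δt · (6.42·3.24)/(6.42−3.24) ≈ 6.5411·Δt.
So d_S_06 = 65.31, d_S_07 = 87.79, d_S_08 = 118.84 km.
Circle about each station: (x − 53.8)² + (y + 1.6)² = 65.31²; (x + 68.7)² + (y + 51.0)² = 87.79²; (x + 43.4)² + (y − 44.4)² = 118.84².
Subtracting the S_06 equation from the S_07 and S_08 equations removes the quadratic terms:
-245.0 x − 98.8 y = 982.00
-194.4 x + 92.0 y = -8899.63
Solving the 2×2 system: x ≈ 18.9, y ≈ -56.8 km.
Check against S_06 (with the unrounded x, y): √((x − 53.8)²+(y + 1.6)²) = 65.31 ≈ 65.31 km. ✓

18.9 km east, -56.8 km north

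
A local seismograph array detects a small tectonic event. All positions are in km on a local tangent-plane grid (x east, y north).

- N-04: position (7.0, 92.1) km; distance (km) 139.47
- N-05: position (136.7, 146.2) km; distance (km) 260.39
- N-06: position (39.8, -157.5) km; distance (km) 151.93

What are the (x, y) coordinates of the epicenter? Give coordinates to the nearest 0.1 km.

Circle about each station: (x − 7.0)² + (y − 92.1)² = 139.47²; (x − 136.7)² + (y − 146.2)² = 260.39²; (x − 39.8)² + (y + 157.5)² = 151.93².
Subtracting pairs of circle equations eliminates x²+y² and gives linear equations (the radical axes):
259.4 x + 108.2 y = -16821.15
65.6 x − 499.2 y = 14228.04
Solving the 2×2 system: x ≈ -50.2, y ≈ -35.1 km.
Check against N-04 (with the unrounded x, y): √((x − 7.0)²+(y − 92.1)²) = 139.47 ≈ 139.47 km. ✓

x ≈ -50.2 km, y ≈ -35.1 km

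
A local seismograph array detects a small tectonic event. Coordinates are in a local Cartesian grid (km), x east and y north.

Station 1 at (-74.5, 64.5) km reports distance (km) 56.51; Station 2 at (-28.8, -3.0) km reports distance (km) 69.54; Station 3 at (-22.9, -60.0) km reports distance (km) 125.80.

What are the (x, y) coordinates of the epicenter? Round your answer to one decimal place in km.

Circle about each station: (x + 74.5)² + (y − 64.5)² = 56.51²; (x + 28.8)² + (y + 3.0)² = 69.54²; (x + 22.9)² + (y + 60.0)² = 125.80².
Subtracting pairs of circle equations eliminates x²+y² and gives linear equations (the radical axes):
91.4 x − 135.0 y = -10514.49
103.2 x − 249.0 y = -18218.35
Solving the 2×2 system: x ≈ -18.0, y ≈ 65.7 km.

x ≈ -18.0 km, y ≈ 65.7 km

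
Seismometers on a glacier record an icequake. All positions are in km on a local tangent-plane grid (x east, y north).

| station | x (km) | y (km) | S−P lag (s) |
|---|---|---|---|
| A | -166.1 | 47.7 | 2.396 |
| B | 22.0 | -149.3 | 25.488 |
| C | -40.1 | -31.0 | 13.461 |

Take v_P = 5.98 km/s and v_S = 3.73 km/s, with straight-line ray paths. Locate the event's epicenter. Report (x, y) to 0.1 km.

Distance from S−P lag: d = Δt · v_P v_S / (v_P − v_S) = Δt · (5.98·3.73)/(5.98−3.73) ≈ 9.9135·Δt.
So d_A = 23.75, d_B = 252.68, d_C = 133.45 km.
Circle about each station: (x + 166.1)² + (y − 47.7)² = 23.75²; (x − 22.0)² + (y + 149.3)² = 252.68²; (x + 40.1)² + (y + 31.0)² = 133.45².
Subtracting pairs of circle equations eliminates x²+y² and gives linear equations (the radical axes):
376.2 x − 394.0 y = -70373.13
252.0 x − 157.4 y = -44540.33
Solving the 2×2 system: x ≈ -161.5, y ≈ 24.4 km.

-161.5 km east, 24.4 km north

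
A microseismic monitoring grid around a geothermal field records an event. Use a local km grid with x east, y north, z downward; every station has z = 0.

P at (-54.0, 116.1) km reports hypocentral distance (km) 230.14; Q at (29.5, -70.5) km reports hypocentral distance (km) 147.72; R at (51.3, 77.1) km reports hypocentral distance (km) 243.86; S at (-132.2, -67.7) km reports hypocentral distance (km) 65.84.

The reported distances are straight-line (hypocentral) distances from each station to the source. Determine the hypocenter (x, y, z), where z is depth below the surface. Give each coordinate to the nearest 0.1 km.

(-106.0, -102.6, 49.3)

Each station gives a sphere (x−x_i)² + (y−y_i)² + z² = d_i² (stations at z=0).
Subtracting the P sphere from Q and R: z² cancels, leaving linear equations in x and y:
167.0 x − 373.2 y = 20588.51
210.6 x − 78.0 y = -14322.39
Solving: x ≈ -106.009, y ≈ -102.605 km (keep extra digits for the depth step; rounded: -106.0, -102.6).
Then from the P sphere: z² = 230.14² − (x + 54.0)² − (y − 116.1)² with x = -106.009, y = -102.605, so z ≈ 49.271 ≈ 49.3 km.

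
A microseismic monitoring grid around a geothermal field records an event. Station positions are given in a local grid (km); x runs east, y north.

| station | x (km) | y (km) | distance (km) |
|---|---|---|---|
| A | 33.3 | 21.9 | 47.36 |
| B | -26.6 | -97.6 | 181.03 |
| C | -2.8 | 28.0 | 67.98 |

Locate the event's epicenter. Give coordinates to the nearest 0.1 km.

x ≈ 54.8 km, y ≈ 64.1 km

Circle about each station: (x − 33.3)² + (y − 21.9)² = 47.36²; (x + 26.6)² + (y + 97.6)² = 181.03²; (x + 2.8)² + (y − 28.0)² = 67.98².
Subtracting the A equation from the B and C equations removes the quadratic terms:
-119.8 x − 239.0 y = -21884.07
-72.2 x + 12.2 y = -3174.97
Solving the 2×2 system: x ≈ 54.8, y ≈ 64.1 km.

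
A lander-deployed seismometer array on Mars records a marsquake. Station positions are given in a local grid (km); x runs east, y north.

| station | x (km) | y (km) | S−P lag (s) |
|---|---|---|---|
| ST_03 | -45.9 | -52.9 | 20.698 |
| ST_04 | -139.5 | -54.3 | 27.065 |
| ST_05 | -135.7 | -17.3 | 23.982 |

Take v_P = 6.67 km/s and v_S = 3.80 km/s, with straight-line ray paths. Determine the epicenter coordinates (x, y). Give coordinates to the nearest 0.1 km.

(31.5, 112.7)

Distance from S−P lag: d = Δt · v_P v_S / (v_P − v_S) = Δt · (6.67·3.80)/(6.67−3.80) ≈ 8.8314·Δt.
So d_ST_03 = 182.79, d_ST_04 = 239.02, d_ST_05 = 211.79 km.
Circle about each station: (x + 45.9)² + (y + 52.9)² = 182.79²; (x + 139.5)² + (y + 54.3)² = 239.02²; (x + 135.7)² + (y + 17.3)² = 211.79².
Subtracting the ST_03 equation from the ST_04 and ST_05 equations removes the quadratic terms:
-187.2 x − 2.8 y = -6214.86
-179.6 x + 71.2 y = 2365.74
Solving the 2×2 system: x ≈ 31.5, y ≈ 112.7 km.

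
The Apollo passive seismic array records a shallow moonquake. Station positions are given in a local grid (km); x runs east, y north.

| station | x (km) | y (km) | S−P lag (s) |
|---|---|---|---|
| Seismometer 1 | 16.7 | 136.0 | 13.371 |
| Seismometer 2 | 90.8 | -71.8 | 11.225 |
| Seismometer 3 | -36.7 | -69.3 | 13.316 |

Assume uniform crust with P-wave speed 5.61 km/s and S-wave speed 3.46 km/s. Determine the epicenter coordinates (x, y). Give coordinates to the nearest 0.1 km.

Distance from S−P lag: d = Δt · v_P v_S / (v_P − v_S) = Δt · (5.61·3.46)/(5.61−3.46) ≈ 9.0282·Δt.
So d_Seismometer 1 = 120.72, d_Seismometer 2 = 101.34, d_Seismometer 3 = 120.22 km.
Circle about each station: (x − 16.7)² + (y − 136.0)² = 120.72²; (x − 90.8)² + (y + 71.8)² = 101.34²; (x + 36.7)² + (y + 69.3)² = 120.22².
Subtracting the Seismometer 1 equation from the Seismometer 2 and Seismometer 3 equations removes the quadratic terms:
148.2 x − 415.6 y = -1071.49
-106.8 x − 410.6 y = -12505.04
Solving the 2×2 system: x ≈ 45.2, y ≈ 18.7 km.

(45.2, 18.7)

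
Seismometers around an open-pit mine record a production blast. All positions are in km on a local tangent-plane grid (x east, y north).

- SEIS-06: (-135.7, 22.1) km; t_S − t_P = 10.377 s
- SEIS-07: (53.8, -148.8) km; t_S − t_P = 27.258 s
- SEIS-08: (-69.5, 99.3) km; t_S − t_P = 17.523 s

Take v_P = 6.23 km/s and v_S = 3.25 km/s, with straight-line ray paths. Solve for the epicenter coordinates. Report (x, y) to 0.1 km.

Distance from S−P lag: d = Δt · v_P v_S / (v_P − v_S) = Δt · (6.23·3.25)/(6.23−3.25) ≈ 6.7945·Δt.
So d_SEIS-06 = 70.51, d_SEIS-07 = 185.20, d_SEIS-08 = 119.06 km.
Circle about each station: (x + 135.7)² + (y − 22.1)² = 70.51²; (x − 53.8)² + (y + 148.8)² = 185.20²; (x + 69.5)² + (y − 99.3)² = 119.06².
Subtracting the SEIS-06 equation from the SEIS-07 and SEIS-08 equations removes the quadratic terms:
379.0 x − 341.8 y = -23194.40
132.4 x + 154.4 y = -13415.78
Solving the 2×2 system: x ≈ -78.7, y ≈ -19.4 km.

(-78.7, -19.4)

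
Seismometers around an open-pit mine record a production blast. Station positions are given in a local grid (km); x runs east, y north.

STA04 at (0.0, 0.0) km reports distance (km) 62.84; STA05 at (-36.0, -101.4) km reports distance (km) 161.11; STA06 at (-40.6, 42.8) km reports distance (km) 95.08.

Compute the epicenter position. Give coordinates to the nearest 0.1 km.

Circle about each station: x² + y² = 62.84²; (x + 36.0)² + (y + 101.4)² = 161.11²; (x + 40.6)² + (y − 42.8)² = 95.08².
Subtracting the STA04 equation from the STA05 and STA06 equations removes the quadratic terms:
-72.0 x − 202.8 y = -10429.61
-81.2 x + 85.6 y = -1611.14
Solving the 2×2 system: x ≈ 53.9, y ≈ 32.3 km.
Check against STA04 (with the unrounded x, y): √(x²+y²) = 62.82 ≈ 62.84 km. ✓

(53.9, 32.3)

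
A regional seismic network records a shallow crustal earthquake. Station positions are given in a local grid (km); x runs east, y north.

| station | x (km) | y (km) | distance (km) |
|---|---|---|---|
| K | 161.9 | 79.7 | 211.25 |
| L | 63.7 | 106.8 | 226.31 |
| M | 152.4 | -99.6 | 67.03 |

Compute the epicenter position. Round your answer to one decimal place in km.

88.0 km east, -118.2 km north

Circle about each station: (x − 161.9)² + (y − 79.7)² = 211.25²; (x − 63.7)² + (y − 106.8)² = 226.31²; (x − 152.4)² + (y + 99.6)² = 67.03².
Subtracting the K equation from the L and M equations removes the quadratic terms:
-196.4 x + 54.2 y = -23689.42
-19.0 x − 358.6 y = 40715.76
Solving the 2×2 system: x ≈ 88.0, y ≈ -118.2 km.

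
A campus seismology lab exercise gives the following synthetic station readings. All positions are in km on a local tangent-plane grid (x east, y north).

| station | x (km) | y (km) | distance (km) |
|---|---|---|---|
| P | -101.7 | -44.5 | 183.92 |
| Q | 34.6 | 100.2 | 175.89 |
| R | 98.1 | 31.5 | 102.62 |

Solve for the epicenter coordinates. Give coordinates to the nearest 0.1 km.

Circle about each station: (x + 101.7)² + (y + 44.5)² = 183.92²; (x − 34.6)² + (y − 100.2)² = 175.89²; (x − 98.1)² + (y − 31.5)² = 102.62².
Subtracting the P equation from the Q and R equations removes the quadratic terms:
272.6 x + 289.4 y = 1803.33
399.6 x + 152.0 y = 21588.42
Solving the 2×2 system: x ≈ 80.5, y ≈ -69.6 km.

80.5 km east, -69.6 km north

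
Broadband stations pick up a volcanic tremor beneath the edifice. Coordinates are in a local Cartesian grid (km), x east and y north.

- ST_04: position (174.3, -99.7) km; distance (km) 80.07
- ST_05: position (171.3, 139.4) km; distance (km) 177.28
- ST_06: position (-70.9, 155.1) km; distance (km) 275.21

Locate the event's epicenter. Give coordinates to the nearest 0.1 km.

130.0 km east, -33.0 km north

Circle about each station: (x − 174.3)² + (y + 99.7)² = 80.07²; (x − 171.3)² + (y − 139.4)² = 177.28²; (x + 70.9)² + (y − 155.1)² = 275.21².
Subtracting the ST_04 equation from the ST_05 and ST_06 equations removes the quadratic terms:
-6.0 x + 478.2 y = -16561.52
-490.4 x + 509.6 y = -80567.10
Solving the 2×2 system: x ≈ 130.0, y ≈ -33.0 km.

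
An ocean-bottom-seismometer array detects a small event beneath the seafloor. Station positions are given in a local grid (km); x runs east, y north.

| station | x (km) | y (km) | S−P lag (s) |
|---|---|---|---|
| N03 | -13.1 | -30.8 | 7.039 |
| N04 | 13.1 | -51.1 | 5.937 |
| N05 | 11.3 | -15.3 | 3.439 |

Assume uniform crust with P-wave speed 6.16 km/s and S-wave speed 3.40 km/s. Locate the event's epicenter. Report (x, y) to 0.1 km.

x ≈ 37.3 km, y ≈ -13.1 km

Distance from S−P lag: d = Δt · v_P v_S / (v_P − v_S) = Δt · (6.16·3.40)/(6.16−3.40) ≈ 7.5884·Δt.
So d_N03 = 53.41, d_N04 = 45.05, d_N05 = 26.10 km.
Circle about each station: (x + 13.1)² + (y + 30.8)² = 53.41²; (x − 13.1)² + (y + 51.1)² = 45.05²; (x − 11.3)² + (y + 15.3)² = 26.10².
Subtracting the N03 equation from the N04 and N05 equations removes the quadratic terms:
52.4 x − 40.6 y = 2485.70
48.8 x + 31.0 y = 1412.95
Solving the 2×2 system: x ≈ 37.3, y ≈ -13.1 km.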